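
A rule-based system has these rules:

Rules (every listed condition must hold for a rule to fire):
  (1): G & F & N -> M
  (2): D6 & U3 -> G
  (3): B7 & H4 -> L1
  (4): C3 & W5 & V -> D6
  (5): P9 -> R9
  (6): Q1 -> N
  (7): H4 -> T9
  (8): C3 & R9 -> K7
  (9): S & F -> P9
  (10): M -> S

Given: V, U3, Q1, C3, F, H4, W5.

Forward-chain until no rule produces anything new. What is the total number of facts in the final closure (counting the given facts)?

16

Round 1 — (4), (6), (7), derive D6, N, T9.
Round 2 — (2), derive G.
Round 3 — (1), derive M.
Round 4 — (10), derive S.
Round 5 — (9), derive P9.
Round 6 — (5), derive R9.
Round 7 — (8), derive K7.
Closure: {C3, D6, F, G, H4, K7, M, N, P9, Q1, R9, S, T9, U3, V, W5} — 16 facts.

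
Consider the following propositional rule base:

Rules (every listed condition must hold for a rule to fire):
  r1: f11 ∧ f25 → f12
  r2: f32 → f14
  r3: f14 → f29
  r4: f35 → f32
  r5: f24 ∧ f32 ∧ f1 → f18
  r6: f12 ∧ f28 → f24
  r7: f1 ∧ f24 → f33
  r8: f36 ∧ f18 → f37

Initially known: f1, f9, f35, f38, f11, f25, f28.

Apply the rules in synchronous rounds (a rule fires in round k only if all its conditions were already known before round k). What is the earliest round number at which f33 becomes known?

Round 1 fires r1, r4, giving f12, f32.
Round 2 fires r2, r6, giving f14, f24.
Round 3 fires r3, r5, r7, giving f29, f18, f33.
f33 first appears in round 3.

3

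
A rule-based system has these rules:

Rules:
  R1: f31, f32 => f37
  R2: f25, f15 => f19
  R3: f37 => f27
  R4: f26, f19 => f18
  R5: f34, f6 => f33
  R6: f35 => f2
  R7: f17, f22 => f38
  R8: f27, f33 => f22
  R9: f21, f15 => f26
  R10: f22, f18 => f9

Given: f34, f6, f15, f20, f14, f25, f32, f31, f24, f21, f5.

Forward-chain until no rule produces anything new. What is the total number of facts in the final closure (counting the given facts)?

19

[1] R1 [f31, f32 => f37]; R2 [f25, f15 => f19]; R5 [f34, f6 => f33]; R9 [f21, f15 => f26]. ⇒ new: f37, f19, f33, f26.
[2] R3 [f37 => f27]; R4 [f26, f19 => f18]. ⇒ new: f27, f18.
[3] R8 [f27, f33 => f22]. ⇒ new: f22.
[4] R10 [f22, f18 => f9]. ⇒ new: f9.
Closure: {f14, f15, f18, f19, f20, f21, f22, f24, f25, f26, f27, f31, f32, f33, f34, f37, f5, f6, f9} — 19 facts.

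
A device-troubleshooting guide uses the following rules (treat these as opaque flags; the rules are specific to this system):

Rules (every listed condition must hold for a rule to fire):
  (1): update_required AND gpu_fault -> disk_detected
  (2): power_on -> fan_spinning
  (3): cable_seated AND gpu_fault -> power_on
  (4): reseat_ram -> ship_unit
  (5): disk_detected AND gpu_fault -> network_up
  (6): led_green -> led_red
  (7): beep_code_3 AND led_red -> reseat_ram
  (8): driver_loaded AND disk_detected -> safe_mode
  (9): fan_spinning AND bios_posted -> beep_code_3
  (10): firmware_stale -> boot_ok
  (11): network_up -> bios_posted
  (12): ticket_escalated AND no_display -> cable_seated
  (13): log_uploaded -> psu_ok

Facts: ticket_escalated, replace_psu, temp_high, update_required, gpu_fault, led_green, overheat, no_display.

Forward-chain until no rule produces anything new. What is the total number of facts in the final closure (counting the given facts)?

[1] (1) [update_required AND gpu_fault -> disk_detected]; (6) [led_green -> led_red]; (12) [ticket_escalated AND no_display -> cable_seated]. ⇒ new: disk_detected, led_red, cable_seated.
[2] (3) [cable_seated AND gpu_fault -> power_on]; (5) [disk_detected AND gpu_fault -> network_up]. ⇒ new: power_on, network_up.
[3] (2) [power_on -> fan_spinning]; (11) [network_up -> bios_posted]. ⇒ new: fan_spinning, bios_posted.
[4] (9) [fan_spinning AND bios_posted -> beep_code_3]. ⇒ new: beep_code_3.
[5] (7) [beep_code_3 AND led_red -> reseat_ram]. ⇒ new: reseat_ram.
[6] (4) [reseat_ram -> ship_unit]. ⇒ new: ship_unit.
Closure: {beep_code_3, bios_posted, cable_seated, disk_detected, fan_spinning, gpu_fault, led_green, led_red, network_up, no_display, overheat, power_on, replace_psu, reseat_ram, ship_unit, temp_high, ticket_escalated, update_required} — 18 facts.

18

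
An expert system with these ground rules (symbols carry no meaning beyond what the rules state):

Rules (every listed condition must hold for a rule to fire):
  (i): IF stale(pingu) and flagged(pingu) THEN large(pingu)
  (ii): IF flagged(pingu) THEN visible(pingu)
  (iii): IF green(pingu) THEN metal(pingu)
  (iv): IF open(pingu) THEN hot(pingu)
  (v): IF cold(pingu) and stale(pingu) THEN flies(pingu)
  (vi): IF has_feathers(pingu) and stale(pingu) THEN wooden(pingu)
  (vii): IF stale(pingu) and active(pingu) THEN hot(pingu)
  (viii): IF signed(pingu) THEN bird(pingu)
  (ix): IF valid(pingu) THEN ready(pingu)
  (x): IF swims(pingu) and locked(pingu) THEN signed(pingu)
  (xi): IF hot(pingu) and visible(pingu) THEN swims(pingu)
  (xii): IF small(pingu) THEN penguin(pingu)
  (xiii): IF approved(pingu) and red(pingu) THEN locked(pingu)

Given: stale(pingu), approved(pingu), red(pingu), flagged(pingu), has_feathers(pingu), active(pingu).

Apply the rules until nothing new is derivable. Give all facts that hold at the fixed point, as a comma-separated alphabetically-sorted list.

Round 1: (i) [IF stale(pingu) and flagged(pingu) THEN large(pingu)]; (ii) [IF flagged(pingu) THEN visible(pingu)]; (vi) [IF has_feathers(pingu) and stale(pingu) THEN wooden(pingu)]; (vii) [IF stale(pingu) and active(pingu) THEN hot(pingu)]; (xiii) [IF approved(pingu) and red(pingu) THEN locked(pingu)]. New: large(pingu), visible(pingu), wooden(pingu), hot(pingu), locked(pingu).
Round 2: (xi) [IF hot(pingu) and visible(pingu) THEN swims(pingu)]. New: swims(pingu).
Round 3: (x) [IF swims(pingu) and locked(pingu) THEN signed(pingu)]. New: signed(pingu).
Round 4: (viii) [IF signed(pingu) THEN bird(pingu)]. New: bird(pingu).

active(pingu), approved(pingu), bird(pingu), flagged(pingu), has_feathers(pingu), hot(pingu), large(pingu), locked(pingu), red(pingu), signed(pingu), stale(pingu), swims(pingu), visible(pingu), wooden(pingu)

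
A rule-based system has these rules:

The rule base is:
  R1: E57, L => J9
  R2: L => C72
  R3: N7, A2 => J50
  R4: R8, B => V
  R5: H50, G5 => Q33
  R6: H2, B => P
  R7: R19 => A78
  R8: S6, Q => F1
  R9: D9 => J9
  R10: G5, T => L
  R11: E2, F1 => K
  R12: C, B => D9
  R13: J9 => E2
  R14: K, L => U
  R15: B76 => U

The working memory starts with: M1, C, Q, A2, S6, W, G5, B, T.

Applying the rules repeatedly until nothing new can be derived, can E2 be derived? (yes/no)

yes

[1] R8 [S6, Q => F1]; R10 [G5, T => L]; R12 [C, B => D9]. ⇒ new: F1, L, D9.
[2] R2 [L => C72]; R9 [D9 => J9]. ⇒ new: C72, J9.
[3] R13 [J9 => E2]. ⇒ new: E2.
[4] R11 [E2, F1 => K]. ⇒ new: K.
[5] R14 [K, L => U]. ⇒ new: U.
E2 appears in round 3, so it is derivable.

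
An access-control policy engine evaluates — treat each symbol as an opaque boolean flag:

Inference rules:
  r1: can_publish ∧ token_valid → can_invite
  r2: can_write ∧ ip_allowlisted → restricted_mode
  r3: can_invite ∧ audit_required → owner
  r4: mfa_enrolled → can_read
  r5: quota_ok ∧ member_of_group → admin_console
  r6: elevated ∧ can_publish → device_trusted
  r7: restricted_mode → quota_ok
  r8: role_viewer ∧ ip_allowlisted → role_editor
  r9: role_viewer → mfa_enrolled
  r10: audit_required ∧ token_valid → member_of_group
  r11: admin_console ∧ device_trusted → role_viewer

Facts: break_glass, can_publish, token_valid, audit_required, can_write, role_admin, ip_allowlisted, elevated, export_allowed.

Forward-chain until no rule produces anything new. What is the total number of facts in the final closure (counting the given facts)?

Round 1: r1 [can_publish ∧ token_valid → can_invite]; r2 [can_write ∧ ip_allowlisted → restricted_mode]; r6 [elevated ∧ can_publish → device_trusted]; r10 [audit_required ∧ token_valid → member_of_group]. Adds can_invite, restricted_mode, device_trusted, member_of_group.
Round 2: r3 [can_invite ∧ audit_required → owner]; r7 [restricted_mode → quota_ok]. Adds owner, quota_ok.
Round 3: r5 [quota_ok ∧ member_of_group → admin_console]. Adds admin_console.
Round 4: r11 [admin_console ∧ device_trusted → role_viewer]. Adds role_viewer.
Round 5: r8 [role_viewer ∧ ip_allowlisted → role_editor]; r9 [role_viewer → mfa_enrolled]. Adds role_editor, mfa_enrolled.
Round 6: r4 [mfa_enrolled → can_read]. Adds can_read.
Closure: {admin_console, audit_required, break_glass, can_invite, can_publish, can_read, can_write, device_trusted, elevated, export_allowed, ip_allowlisted, member_of_group, mfa_enrolled, owner, quota_ok, restricted_mode, role_admin, role_editor, role_viewer, token_valid} — 20 facts.

20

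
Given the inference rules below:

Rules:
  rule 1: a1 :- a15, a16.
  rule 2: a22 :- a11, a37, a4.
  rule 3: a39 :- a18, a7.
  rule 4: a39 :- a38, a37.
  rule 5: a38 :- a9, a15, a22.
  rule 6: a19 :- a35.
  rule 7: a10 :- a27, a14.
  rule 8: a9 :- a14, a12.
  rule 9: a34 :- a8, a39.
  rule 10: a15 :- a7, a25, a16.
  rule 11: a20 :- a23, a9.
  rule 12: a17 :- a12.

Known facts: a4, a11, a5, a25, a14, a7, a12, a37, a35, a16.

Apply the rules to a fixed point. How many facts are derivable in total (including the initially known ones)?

18

Round 1: rule 2 [a22 :- a11, a37, a4.]; rule 6 [a19 :- a35.]; rule 8 [a9 :- a14, a12.]; rule 10 [a15 :- a7, a25, a16.]; rule 12 [a17 :- a12.]. New: a22, a19, a9, a15, a17.
Round 2: rule 1 [a1 :- a15, a16.]; rule 5 [a38 :- a9, a15, a22.]. New: a1, a38.
Round 3: rule 4 [a39 :- a38, a37.]. New: a39.
Closure: {a1, a11, a12, a14, a15, a16, a17, a19, a22, a25, a35, a37, a38, a39, a4, a5, a7, a9} — 18 facts.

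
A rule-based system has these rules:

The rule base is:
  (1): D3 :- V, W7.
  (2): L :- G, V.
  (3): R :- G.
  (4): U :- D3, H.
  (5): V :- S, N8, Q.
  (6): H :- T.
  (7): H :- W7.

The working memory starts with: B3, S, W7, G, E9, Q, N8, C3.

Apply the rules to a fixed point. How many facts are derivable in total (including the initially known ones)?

Round 1: (3) [R :- G.]; (5) [V :- S, N8, Q.]; (7) [H :- W7.]. Adds R, V, H.
Round 2: (1) [D3 :- V, W7.]; (2) [L :- G, V.]. Adds D3, L.
Round 3: (4) [U :- D3, H.]. Adds U.
Closure: {B3, C3, D3, E9, G, H, L, N8, Q, R, S, U, V, W7} — 14 facts.

14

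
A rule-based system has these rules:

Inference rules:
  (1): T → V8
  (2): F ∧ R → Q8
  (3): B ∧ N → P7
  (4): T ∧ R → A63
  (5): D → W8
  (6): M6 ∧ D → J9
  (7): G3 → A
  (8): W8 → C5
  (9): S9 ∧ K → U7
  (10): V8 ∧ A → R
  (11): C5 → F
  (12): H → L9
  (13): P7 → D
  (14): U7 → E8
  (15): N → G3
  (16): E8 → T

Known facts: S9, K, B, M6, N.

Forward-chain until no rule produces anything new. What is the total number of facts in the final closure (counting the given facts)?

20

[1] (3) [B ∧ N → P7]; (9) [S9 ∧ K → U7]; (15) [N → G3]. ⇒ new: P7, U7, G3.
[2] (7) [G3 → A]; (13) [P7 → D]; (14) [U7 → E8]. ⇒ new: A, D, E8.
[3] (5) [D → W8]; (6) [M6 ∧ D → J9]; (16) [E8 → T]. ⇒ new: W8, J9, T.
[4] (1) [T → V8]; (8) [W8 → C5]. ⇒ new: V8, C5.
[5] (10) [V8 ∧ A → R]; (11) [C5 → F]. ⇒ new: R, F.
[6] (2) [F ∧ R → Q8]; (4) [T ∧ R → A63]. ⇒ new: Q8, A63.
Closure: {A, A63, B, C5, D, E8, F, G3, J9, K, M6, N, P7, Q8, R, S9, T, U7, V8, W8} — 20 facts.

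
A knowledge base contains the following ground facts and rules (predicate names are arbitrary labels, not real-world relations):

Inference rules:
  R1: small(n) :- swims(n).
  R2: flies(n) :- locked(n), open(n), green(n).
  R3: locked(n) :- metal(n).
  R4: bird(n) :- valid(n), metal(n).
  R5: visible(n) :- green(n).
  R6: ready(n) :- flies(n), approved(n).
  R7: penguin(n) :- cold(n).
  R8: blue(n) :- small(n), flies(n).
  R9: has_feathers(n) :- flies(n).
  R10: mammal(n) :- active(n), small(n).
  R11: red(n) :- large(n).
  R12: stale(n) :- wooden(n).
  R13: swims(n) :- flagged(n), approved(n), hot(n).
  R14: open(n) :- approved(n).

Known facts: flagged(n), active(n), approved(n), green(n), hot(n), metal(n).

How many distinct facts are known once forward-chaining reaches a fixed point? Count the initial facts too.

Round 1 — R3, R5, R13, R14, derive locked(n), visible(n), swims(n), open(n).
Round 2 — R1, R2, derive small(n), flies(n).
Round 3 — R6, R8, R9, R10, derive ready(n), blue(n), has_feathers(n), mammal(n).
Closure: {active(n), approved(n), blue(n), flagged(n), flies(n), green(n), has_feathers(n), hot(n), locked(n), mammal(n), metal(n), open(n), ready(n), small(n), swims(n), visible(n)} — 16 facts.

16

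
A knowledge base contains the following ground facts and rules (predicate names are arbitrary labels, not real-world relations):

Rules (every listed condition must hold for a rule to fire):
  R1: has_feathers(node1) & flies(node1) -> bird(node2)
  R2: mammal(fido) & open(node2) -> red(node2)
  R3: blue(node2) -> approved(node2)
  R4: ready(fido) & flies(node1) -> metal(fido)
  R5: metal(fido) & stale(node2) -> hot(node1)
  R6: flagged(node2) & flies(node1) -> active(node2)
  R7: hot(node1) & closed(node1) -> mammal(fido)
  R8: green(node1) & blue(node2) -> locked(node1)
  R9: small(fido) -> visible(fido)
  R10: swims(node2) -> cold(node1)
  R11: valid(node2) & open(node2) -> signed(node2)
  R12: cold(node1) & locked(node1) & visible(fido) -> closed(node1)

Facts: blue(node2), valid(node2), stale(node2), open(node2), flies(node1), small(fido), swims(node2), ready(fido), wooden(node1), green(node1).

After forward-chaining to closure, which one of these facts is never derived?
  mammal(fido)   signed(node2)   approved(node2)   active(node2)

active(node2)

Round 1 fires R3, R4, R8, R9, R10, R11, giving approved(node2), metal(fido), locked(node1), visible(fido), cold(node1), signed(node2).
Round 2 fires R5, R12, giving hot(node1), closed(node1).
Round 3 fires R7, giving mammal(fido).
Round 4 fires R2, giving red(node2).
Derived: approved(node2) (round 1), signed(node2) (round 1), mammal(fido) (round 3). active(node2) never appears in any round.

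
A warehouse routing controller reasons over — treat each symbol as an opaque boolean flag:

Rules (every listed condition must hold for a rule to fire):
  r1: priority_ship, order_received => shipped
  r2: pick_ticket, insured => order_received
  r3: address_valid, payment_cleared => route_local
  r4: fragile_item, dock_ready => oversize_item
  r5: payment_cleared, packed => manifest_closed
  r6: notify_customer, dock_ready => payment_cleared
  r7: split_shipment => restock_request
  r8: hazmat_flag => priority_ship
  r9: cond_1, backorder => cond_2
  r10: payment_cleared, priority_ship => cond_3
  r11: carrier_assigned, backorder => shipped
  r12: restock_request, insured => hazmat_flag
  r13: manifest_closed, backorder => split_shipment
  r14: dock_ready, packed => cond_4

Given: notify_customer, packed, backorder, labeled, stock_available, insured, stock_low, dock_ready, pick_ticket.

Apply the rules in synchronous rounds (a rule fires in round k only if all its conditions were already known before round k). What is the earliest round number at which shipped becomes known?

Round 1: r2 [pick_ticket, insured => order_received]; r6 [notify_customer, dock_ready => payment_cleared]; r14 [dock_ready, packed => cond_4]. Adds order_received, payment_cleared, cond_4.
Round 2: r5 [payment_cleared, packed => manifest_closed]. Adds manifest_closed.
Round 3: r13 [manifest_closed, backorder => split_shipment]. Adds split_shipment.
Round 4: r7 [split_shipment => restock_request]. Adds restock_request.
Round 5: r12 [restock_request, insured => hazmat_flag]. Adds hazmat_flag.
Round 6: r8 [hazmat_flag => priority_ship]. Adds priority_ship.
Round 7: r1 [priority_ship, order_received => shipped]; r10 [payment_cleared, priority_ship => cond_3]. Adds shipped, cond_3.
shipped first appears in round 7.

7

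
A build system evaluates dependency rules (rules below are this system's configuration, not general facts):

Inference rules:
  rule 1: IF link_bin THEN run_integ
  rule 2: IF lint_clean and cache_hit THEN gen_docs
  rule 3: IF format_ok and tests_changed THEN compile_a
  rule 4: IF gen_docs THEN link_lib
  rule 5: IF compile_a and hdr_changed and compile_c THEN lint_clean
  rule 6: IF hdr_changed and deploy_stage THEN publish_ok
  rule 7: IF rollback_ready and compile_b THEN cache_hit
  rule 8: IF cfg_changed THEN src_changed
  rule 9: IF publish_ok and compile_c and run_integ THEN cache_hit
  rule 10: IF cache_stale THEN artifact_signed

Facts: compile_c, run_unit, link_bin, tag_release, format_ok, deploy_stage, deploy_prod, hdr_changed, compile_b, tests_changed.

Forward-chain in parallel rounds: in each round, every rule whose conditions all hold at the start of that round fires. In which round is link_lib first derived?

4

Round 1: rule 1 [IF link_bin THEN run_integ]; rule 3 [IF format_ok and tests_changed THEN compile_a]; rule 6 [IF hdr_changed and deploy_stage THEN publish_ok]. Adds run_integ, compile_a, publish_ok.
Round 2: rule 5 [IF compile_a and hdr_changed and compile_c THEN lint_clean]; rule 9 [IF publish_ok and compile_c and run_integ THEN cache_hit]. Adds lint_clean, cache_hit.
Round 3: rule 2 [IF lint_clean and cache_hit THEN gen_docs]. Adds gen_docs.
Round 4: rule 4 [IF gen_docs THEN link_lib]. Adds link_lib.
link_lib first appears in round 4.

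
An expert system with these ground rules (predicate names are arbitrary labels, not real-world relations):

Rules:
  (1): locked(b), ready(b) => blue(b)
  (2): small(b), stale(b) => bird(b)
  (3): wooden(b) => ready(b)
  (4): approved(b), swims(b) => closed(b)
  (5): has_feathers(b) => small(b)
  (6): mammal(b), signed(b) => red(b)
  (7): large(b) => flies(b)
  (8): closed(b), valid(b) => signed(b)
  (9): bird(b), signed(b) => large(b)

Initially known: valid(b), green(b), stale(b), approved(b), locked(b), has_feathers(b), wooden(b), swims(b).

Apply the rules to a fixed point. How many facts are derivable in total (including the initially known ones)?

16

[1] (3) [wooden(b) => ready(b)]; (4) [approved(b), swims(b) => closed(b)]; (5) [has_feathers(b) => small(b)]. ⇒ new: ready(b), closed(b), small(b).
[2] (1) [locked(b), ready(b) => blue(b)]; (2) [small(b), stale(b) => bird(b)]; (8) [closed(b), valid(b) => signed(b)]. ⇒ new: blue(b), bird(b), signed(b).
[3] (9) [bird(b), signed(b) => large(b)]. ⇒ new: large(b).
[4] (7) [large(b) => flies(b)]. ⇒ new: flies(b).
Closure: {approved(b), bird(b), blue(b), closed(b), flies(b), green(b), has_feathers(b), large(b), locked(b), ready(b), signed(b), small(b), stale(b), swims(b), valid(b), wooden(b)} — 16 facts.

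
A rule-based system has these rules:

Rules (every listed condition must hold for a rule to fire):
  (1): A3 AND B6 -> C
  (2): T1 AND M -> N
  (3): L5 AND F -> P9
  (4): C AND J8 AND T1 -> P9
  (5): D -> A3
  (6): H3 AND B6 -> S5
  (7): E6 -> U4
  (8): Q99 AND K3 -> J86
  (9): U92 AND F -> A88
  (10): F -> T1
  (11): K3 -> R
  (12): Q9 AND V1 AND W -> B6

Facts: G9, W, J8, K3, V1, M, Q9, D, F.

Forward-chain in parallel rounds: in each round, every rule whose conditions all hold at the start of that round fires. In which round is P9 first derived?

Round 1 fires (5), (10), (11), (12), giving A3, T1, R, B6.
Round 2 fires (1), (2), giving C, N.
Round 3 fires (4), giving P9.
P9 first appears in round 3.

3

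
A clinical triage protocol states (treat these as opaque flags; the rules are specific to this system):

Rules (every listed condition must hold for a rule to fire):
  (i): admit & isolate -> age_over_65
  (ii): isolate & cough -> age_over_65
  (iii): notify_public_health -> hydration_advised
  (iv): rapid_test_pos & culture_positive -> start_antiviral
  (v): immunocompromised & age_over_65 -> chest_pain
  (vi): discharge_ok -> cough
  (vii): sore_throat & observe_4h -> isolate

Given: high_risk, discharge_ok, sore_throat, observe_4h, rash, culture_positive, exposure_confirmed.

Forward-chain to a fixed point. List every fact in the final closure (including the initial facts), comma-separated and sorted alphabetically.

[1] (vi) [discharge_ok -> cough]; (vii) [sore_throat & observe_4h -> isolate]. ⇒ new: cough, isolate.
[2] (ii) [isolate & cough -> age_over_65]. ⇒ new: age_over_65.

age_over_65, cough, culture_positive, discharge_ok, exposure_confirmed, high_risk, isolate, observe_4h, rash, sore_throat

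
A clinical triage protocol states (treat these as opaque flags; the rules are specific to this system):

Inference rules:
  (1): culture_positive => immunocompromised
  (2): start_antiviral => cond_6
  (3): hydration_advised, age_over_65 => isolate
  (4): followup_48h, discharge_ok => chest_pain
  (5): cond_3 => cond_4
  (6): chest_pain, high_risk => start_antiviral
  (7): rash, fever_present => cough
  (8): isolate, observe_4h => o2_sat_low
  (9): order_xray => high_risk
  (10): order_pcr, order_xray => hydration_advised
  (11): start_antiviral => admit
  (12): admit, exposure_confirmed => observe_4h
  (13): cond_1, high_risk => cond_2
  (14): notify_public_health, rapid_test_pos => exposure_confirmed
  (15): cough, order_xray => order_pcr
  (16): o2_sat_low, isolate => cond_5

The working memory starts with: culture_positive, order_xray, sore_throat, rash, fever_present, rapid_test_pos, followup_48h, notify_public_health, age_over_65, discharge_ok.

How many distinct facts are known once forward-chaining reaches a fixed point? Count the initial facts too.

24

Round 1 — (1), (4), (7), (9), (14), derive immunocompromised, chest_pain, cough, high_risk, exposure_confirmed.
Round 2 — (6), (15), derive start_antiviral, order_pcr.
Round 3 — (2), (10), (11), derive cond_6, hydration_advised, admit.
Round 4 — (3), (12), derive isolate, observe_4h.
Round 5 — (8), derive o2_sat_low.
Round 6 — (16), derive cond_5.
Closure: {admit, age_over_65, chest_pain, cond_5, cond_6, cough, culture_positive, discharge_ok, exposure_confirmed, fever_present, followup_48h, high_risk, hydration_advised, immunocompromised, isolate, notify_public_health, o2_sat_low, observe_4h, order_pcr, order_xray, rapid_test_pos, rash, sore_throat, start_antiviral} — 24 facts.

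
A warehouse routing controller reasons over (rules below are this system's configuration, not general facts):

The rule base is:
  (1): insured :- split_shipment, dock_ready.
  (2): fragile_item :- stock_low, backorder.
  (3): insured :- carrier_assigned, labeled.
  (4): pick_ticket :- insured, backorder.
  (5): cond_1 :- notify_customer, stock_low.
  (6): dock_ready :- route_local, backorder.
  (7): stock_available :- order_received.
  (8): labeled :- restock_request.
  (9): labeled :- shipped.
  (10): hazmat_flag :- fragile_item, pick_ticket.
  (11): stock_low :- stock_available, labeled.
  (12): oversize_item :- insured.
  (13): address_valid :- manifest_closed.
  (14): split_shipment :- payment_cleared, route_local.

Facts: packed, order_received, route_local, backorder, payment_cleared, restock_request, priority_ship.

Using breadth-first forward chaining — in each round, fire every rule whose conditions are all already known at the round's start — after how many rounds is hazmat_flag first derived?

Round 1 fires (6), (7), (8), (14), giving dock_ready, stock_available, labeled, split_shipment.
Round 2 fires (1), (11), giving insured, stock_low.
Round 3 fires (2), (4), (12), giving fragile_item, pick_ticket, oversize_item.
Round 4 fires (10), giving hazmat_flag.
hazmat_flag first appears in round 4.

4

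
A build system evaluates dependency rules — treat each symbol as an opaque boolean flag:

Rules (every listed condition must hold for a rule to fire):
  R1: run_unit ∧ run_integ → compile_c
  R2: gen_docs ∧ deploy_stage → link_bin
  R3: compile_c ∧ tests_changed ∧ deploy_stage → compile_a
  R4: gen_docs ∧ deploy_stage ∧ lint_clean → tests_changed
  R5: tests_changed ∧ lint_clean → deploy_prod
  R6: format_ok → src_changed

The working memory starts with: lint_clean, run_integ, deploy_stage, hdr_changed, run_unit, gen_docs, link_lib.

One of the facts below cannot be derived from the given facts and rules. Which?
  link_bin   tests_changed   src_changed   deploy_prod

Round 1 — R1, R2, R4, derive compile_c, link_bin, tests_changed.
Round 2 — R3, R5, derive compile_a, deploy_prod.
Derived: deploy_prod (round 2), tests_changed (round 1), link_bin (round 1). src_changed never appears in any round.

src_changed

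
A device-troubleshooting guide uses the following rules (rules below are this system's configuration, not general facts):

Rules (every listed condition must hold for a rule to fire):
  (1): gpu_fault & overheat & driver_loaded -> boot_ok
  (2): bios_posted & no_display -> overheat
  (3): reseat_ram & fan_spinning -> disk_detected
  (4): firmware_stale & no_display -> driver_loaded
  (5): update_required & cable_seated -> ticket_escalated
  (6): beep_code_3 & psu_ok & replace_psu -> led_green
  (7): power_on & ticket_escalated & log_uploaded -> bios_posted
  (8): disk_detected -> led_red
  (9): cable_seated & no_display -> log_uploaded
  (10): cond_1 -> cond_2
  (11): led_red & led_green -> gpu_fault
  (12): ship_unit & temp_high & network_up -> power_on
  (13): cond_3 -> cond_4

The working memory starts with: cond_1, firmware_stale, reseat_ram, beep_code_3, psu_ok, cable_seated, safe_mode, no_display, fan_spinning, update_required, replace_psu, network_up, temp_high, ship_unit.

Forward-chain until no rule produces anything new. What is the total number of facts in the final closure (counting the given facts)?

26

Round 1: (3) [reseat_ram & fan_spinning -> disk_detected]; (4) [firmware_stale & no_display -> driver_loaded]; (5) [update_required & cable_seated -> ticket_escalated]; (6) [beep_code_3 & psu_ok & replace_psu -> led_green]; (9) [cable_seated & no_display -> log_uploaded]; (10) [cond_1 -> cond_2]; (12) [ship_unit & temp_high & network_up -> power_on]. New: disk_detected, driver_loaded, ticket_escalated, led_green, log_uploaded, cond_2, power_on.
Round 2: (7) [power_on & ticket_escalated & log_uploaded -> bios_posted]; (8) [disk_detected -> led_red]. New: bios_posted, led_red.
Round 3: (2) [bios_posted & no_display -> overheat]; (11) [led_red & led_green -> gpu_fault]. New: overheat, gpu_fault.
Round 4: (1) [gpu_fault & overheat & driver_loaded -> boot_ok]. New: boot_ok.
Closure: {beep_code_3, bios_posted, boot_ok, cable_seated, cond_1, cond_2, disk_detected, driver_loaded, fan_spinning, firmware_stale, gpu_fault, led_green, led_red, log_uploaded, network_up, no_display, overheat, power_on, psu_ok, replace_psu, reseat_ram, safe_mode, ship_unit, temp_high, ticket_escalated, update_required} — 26 facts.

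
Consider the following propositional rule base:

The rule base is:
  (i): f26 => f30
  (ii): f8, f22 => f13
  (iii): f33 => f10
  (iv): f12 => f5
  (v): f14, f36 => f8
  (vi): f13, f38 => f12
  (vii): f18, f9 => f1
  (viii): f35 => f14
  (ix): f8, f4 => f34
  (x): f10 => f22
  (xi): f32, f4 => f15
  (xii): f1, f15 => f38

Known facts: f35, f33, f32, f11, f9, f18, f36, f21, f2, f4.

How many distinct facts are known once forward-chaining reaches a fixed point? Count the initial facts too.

[1] (iii) [f33 => f10]; (vii) [f18, f9 => f1]; (viii) [f35 => f14]; (xi) [f32, f4 => f15]. ⇒ new: f10, f1, f14, f15.
[2] (v) [f14, f36 => f8]; (x) [f10 => f22]; (xii) [f1, f15 => f38]. ⇒ new: f8, f22, f38.
[3] (ii) [f8, f22 => f13]; (ix) [f8, f4 => f34]. ⇒ new: f13, f34.
[4] (vi) [f13, f38 => f12]. ⇒ new: f12.
[5] (iv) [f12 => f5]. ⇒ new: f5.
Closure: {f1, f10, f11, f12, f13, f14, f15, f18, f2, f21, f22, f32, f33, f34, f35, f36, f38, f4, f5, f8, f9} — 21 facts.

21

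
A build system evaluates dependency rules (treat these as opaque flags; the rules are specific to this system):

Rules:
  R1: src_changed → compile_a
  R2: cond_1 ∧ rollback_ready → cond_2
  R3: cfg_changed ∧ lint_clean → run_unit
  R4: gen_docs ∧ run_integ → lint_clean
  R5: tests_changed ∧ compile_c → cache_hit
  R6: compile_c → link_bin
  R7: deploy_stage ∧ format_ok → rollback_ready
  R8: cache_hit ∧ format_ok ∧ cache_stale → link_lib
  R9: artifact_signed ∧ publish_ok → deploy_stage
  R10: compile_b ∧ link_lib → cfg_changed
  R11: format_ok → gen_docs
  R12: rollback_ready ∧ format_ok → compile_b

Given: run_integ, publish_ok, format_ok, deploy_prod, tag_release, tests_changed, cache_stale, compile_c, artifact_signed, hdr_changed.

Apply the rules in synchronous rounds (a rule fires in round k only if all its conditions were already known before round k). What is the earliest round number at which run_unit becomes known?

5

[1] R5 [tests_changed ∧ compile_c → cache_hit]; R6 [compile_c → link_bin]; R9 [artifact_signed ∧ publish_ok → deploy_stage]; R11 [format_ok → gen_docs]. ⇒ new: cache_hit, link_bin, deploy_stage, gen_docs.
[2] R4 [gen_docs ∧ run_integ → lint_clean]; R7 [deploy_stage ∧ format_ok → rollback_ready]; R8 [cache_hit ∧ format_ok ∧ cache_stale → link_lib]. ⇒ new: lint_clean, rollback_ready, link_lib.
[3] R12 [rollback_ready ∧ format_ok → compile_b]. ⇒ new: compile_b.
[4] R10 [compile_b ∧ link_lib → cfg_changed]. ⇒ new: cfg_changed.
[5] R3 [cfg_changed ∧ lint_clean → run_unit]. ⇒ new: run_unit.
run_unit first appears in round 5.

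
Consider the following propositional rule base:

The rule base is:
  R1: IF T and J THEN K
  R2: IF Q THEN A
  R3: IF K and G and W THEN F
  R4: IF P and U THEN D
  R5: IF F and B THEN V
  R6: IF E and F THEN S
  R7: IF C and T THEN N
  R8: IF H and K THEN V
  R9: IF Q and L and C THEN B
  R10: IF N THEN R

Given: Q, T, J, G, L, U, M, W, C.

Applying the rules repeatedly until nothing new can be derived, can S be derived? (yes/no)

no

Round 1 fires R1, R2, R7, R9, giving K, A, N, B.
Round 2 fires R3, R10, giving F, R.
Round 3 fires R5, giving V.
Fixed point reached. S is concluded only by R6; R6 needs E (never derived).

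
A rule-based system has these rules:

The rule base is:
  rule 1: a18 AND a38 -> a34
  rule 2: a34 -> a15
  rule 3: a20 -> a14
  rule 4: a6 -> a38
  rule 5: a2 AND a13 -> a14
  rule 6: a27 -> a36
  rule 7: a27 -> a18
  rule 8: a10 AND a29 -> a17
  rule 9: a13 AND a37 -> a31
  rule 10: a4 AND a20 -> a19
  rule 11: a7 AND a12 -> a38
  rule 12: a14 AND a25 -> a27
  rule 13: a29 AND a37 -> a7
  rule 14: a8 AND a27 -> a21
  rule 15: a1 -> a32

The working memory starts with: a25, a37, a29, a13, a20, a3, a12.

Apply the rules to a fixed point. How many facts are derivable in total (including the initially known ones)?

Round 1: rule 3 [a20 -> a14]; rule 9 [a13 AND a37 -> a31]; rule 13 [a29 AND a37 -> a7]. New: a14, a31, a7.
Round 2: rule 11 [a7 AND a12 -> a38]; rule 12 [a14 AND a25 -> a27]. New: a38, a27.
Round 3: rule 6 [a27 -> a36]; rule 7 [a27 -> a18]. New: a36, a18.
Round 4: rule 1 [a18 AND a38 -> a34]. New: a34.
Round 5: rule 2 [a34 -> a15]. New: a15.
Closure: {a12, a13, a14, a15, a18, a20, a25, a27, a29, a3, a31, a34, a36, a37, a38, a7} — 16 facts.

16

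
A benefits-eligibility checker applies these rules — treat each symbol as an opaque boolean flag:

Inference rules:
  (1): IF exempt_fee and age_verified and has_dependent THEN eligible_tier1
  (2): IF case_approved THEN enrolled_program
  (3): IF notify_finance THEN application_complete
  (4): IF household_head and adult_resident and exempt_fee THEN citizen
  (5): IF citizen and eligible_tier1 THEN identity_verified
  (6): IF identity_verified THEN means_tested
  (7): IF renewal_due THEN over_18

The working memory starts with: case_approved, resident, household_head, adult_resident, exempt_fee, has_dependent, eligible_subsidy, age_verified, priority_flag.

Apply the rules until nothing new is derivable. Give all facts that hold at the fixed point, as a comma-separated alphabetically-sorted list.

Round 1: (1) [IF exempt_fee and age_verified and has_dependent THEN eligible_tier1]; (2) [IF case_approved THEN enrolled_program]; (4) [IF household_head and adult_resident and exempt_fee THEN citizen]. New: eligible_tier1, enrolled_program, citizen.
Round 2: (5) [IF citizen and eligible_tier1 THEN identity_verified]. New: identity_verified.
Round 3: (6) [IF identity_verified THEN means_tested]. New: means_tested.

adult_resident, age_verified, case_approved, citizen, eligible_subsidy, eligible_tier1, enrolled_program, exempt_fee, has_dependent, household_head, identity_verified, means_tested, priority_flag, resident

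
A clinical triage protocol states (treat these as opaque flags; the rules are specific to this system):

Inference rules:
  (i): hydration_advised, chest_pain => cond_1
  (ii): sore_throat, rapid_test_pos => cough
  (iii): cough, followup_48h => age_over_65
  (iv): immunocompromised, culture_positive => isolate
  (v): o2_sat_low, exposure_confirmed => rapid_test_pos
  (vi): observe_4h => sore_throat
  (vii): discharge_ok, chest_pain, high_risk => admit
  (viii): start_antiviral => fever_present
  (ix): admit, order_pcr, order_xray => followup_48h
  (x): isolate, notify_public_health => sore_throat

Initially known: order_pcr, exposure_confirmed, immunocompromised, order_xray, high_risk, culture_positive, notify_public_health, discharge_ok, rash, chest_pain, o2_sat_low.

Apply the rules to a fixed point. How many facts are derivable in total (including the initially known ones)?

18

Round 1: (iv) [immunocompromised, culture_positive => isolate]; (v) [o2_sat_low, exposure_confirmed => rapid_test_pos]; (vii) [discharge_ok, chest_pain, high_risk => admit]. Adds isolate, rapid_test_pos, admit.
Round 2: (ix) [admit, order_pcr, order_xray => followup_48h]; (x) [isolate, notify_public_health => sore_throat]. Adds followup_48h, sore_throat.
Round 3: (ii) [sore_throat, rapid_test_pos => cough]. Adds cough.
Round 4: (iii) [cough, followup_48h => age_over_65]. Adds age_over_65.
Closure: {admit, age_over_65, chest_pain, cough, culture_positive, discharge_ok, exposure_confirmed, followup_48h, high_risk, immunocompromised, isolate, notify_public_health, o2_sat_low, order_pcr, order_xray, rapid_test_pos, rash, sore_throat} — 18 facts.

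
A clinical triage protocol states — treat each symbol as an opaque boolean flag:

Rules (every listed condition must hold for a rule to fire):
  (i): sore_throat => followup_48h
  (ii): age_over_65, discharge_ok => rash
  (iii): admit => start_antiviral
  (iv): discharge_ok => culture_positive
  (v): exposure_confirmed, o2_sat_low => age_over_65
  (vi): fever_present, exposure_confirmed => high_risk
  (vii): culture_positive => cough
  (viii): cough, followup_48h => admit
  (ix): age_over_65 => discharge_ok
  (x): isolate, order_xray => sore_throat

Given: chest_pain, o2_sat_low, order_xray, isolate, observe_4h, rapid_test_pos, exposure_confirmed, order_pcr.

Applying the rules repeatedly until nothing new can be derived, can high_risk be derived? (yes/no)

no

Round 1 fires (v), (x), giving age_over_65, sore_throat.
Round 2 fires (i), (ix), giving followup_48h, discharge_ok.
Round 3 fires (ii), (iv), giving rash, culture_positive.
Round 4 fires (vii), giving cough.
Round 5 fires (viii), giving admit.
Round 6 fires (iii), giving start_antiviral.
Fixed point reached. high_risk is concluded only by (vi); (vi) needs fever_present (never derived).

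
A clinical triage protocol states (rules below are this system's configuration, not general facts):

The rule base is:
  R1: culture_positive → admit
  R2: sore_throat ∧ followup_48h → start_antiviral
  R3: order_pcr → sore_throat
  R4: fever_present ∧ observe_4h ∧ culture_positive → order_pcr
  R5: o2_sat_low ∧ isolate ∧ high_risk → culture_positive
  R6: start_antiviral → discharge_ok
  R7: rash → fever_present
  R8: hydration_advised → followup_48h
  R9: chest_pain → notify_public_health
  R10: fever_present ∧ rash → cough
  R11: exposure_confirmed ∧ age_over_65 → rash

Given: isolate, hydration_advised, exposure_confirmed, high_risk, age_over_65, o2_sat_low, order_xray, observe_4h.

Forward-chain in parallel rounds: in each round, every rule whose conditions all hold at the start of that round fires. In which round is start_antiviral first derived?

Round 1 fires R5, R8, R11, giving culture_positive, followup_48h, rash.
Round 2 fires R1, R7, giving admit, fever_present.
Round 3 fires R4, R10, giving order_pcr, cough.
Round 4 fires R3, giving sore_throat.
Round 5 fires R2, giving start_antiviral.
start_antiviral first appears in round 5.

5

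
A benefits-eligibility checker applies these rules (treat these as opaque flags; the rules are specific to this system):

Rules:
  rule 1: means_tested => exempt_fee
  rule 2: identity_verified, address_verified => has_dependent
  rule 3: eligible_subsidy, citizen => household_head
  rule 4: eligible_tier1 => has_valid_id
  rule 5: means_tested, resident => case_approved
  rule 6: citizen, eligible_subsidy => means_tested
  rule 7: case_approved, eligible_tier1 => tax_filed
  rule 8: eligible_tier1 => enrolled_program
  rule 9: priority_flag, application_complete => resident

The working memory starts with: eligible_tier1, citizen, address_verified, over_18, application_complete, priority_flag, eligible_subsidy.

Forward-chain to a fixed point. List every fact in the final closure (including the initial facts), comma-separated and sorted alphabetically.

Round 1: rule 3 [eligible_subsidy, citizen => household_head]; rule 4 [eligible_tier1 => has_valid_id]; rule 6 [citizen, eligible_subsidy => means_tested]; rule 8 [eligible_tier1 => enrolled_program]; rule 9 [priority_flag, application_complete => resident]. Adds household_head, has_valid_id, means_tested, enrolled_program, resident.
Round 2: rule 1 [means_tested => exempt_fee]; rule 5 [means_tested, resident => case_approved]. Adds exempt_fee, case_approved.
Round 3: rule 7 [case_approved, eligible_tier1 => tax_filed]. Adds tax_filed.

address_verified, application_complete, case_approved, citizen, eligible_subsidy, eligible_tier1, enrolled_program, exempt_fee, has_valid_id, household_head, means_tested, over_18, priority_flag, resident, tax_filed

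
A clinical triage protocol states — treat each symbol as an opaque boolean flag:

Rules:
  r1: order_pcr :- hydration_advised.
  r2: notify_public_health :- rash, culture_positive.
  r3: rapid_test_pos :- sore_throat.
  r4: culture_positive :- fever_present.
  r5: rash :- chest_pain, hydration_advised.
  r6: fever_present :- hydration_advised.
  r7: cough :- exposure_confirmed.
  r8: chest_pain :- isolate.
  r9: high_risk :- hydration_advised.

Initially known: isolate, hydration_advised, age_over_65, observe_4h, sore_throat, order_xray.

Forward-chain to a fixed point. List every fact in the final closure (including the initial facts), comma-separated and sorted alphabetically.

Round 1 fires r1, r3, r6, r8, r9, giving order_pcr, rapid_test_pos, fever_present, chest_pain, high_risk.
Round 2 fires r4, r5, giving culture_positive, rash.
Round 3 fires r2, giving notify_public_health.

age_over_65, chest_pain, culture_positive, fever_present, high_risk, hydration_advised, isolate, notify_public_health, observe_4h, order_pcr, order_xray, rapid_test_pos, rash, sore_throat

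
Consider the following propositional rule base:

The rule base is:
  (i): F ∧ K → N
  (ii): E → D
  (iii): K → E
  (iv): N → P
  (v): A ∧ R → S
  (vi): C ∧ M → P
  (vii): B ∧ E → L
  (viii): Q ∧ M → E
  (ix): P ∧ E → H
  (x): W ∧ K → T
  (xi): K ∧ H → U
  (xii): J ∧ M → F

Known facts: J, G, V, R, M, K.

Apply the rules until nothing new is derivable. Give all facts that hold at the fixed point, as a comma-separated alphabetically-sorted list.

Round 1 fires (iii), (xii), giving E, F.
Round 2 fires (i), (ii), giving N, D.
Round 3 fires (iv), giving P.
Round 4 fires (ix), giving H.
Round 5 fires (xi), giving U.

D, E, F, G, H, J, K, M, N, P, R, U, V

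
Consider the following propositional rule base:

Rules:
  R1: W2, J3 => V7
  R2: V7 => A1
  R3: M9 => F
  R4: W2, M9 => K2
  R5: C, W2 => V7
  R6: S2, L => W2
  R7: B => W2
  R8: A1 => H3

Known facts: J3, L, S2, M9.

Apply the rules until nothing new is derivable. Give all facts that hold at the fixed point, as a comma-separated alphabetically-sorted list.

Round 1 fires R3, R6, giving F, W2.
Round 2 fires R1, R4, giving V7, K2.
Round 3 fires R2, giving A1.
Round 4 fires R8, giving H3.

A1, F, H3, J3, K2, L, M9, S2, V7, W2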